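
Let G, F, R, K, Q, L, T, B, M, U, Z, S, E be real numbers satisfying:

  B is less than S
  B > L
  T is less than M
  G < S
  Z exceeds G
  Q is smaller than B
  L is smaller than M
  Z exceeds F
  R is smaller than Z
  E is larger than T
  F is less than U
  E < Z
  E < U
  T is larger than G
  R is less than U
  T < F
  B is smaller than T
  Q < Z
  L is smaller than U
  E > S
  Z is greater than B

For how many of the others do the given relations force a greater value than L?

The elements the relations force above L are B, S, T, M, E, F, Z, U — no chain reaches any other.
That is 8.

8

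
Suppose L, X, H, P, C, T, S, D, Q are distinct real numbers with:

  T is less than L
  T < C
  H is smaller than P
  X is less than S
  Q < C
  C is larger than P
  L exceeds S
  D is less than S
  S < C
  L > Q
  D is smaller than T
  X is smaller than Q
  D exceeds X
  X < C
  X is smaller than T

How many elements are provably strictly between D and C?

2

Chaining upward from D reaches: S, T, L.
Chaining downward from C reaches: H, X, Q, P, S, T.
Strictly between D and C are those in both lists: S, T — 2 elements.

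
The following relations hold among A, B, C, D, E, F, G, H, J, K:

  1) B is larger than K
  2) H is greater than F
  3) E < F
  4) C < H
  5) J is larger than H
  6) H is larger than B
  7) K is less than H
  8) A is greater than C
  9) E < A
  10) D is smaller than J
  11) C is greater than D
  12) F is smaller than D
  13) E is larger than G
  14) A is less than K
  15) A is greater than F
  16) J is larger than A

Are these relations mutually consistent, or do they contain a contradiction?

consistent

Every relation is compatible with G < E < F < D < C < A < K < B < H < J; the set is consistent.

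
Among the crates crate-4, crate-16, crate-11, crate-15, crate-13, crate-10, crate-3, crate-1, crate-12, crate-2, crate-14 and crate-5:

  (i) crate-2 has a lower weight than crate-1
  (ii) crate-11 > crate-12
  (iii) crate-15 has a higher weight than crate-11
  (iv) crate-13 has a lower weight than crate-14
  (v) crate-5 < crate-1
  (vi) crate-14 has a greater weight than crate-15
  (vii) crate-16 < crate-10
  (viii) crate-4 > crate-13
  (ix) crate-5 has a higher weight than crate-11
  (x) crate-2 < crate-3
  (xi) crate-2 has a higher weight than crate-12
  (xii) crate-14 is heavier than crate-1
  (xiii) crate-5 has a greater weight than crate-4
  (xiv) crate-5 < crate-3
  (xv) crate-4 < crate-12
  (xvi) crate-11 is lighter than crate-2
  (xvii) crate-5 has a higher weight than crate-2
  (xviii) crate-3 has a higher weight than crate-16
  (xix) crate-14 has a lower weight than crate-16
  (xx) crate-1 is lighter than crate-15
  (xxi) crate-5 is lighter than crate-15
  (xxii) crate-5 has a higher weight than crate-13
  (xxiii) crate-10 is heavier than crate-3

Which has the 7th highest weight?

Chaining the given pairs: crate-13 < crate-4 < crate-12 < crate-11 < crate-2 < crate-5 < crate-1 < crate-15 < crate-14 < crate-16 < crate-3 < crate-10.
The 7th largest is crate-5.

crate-5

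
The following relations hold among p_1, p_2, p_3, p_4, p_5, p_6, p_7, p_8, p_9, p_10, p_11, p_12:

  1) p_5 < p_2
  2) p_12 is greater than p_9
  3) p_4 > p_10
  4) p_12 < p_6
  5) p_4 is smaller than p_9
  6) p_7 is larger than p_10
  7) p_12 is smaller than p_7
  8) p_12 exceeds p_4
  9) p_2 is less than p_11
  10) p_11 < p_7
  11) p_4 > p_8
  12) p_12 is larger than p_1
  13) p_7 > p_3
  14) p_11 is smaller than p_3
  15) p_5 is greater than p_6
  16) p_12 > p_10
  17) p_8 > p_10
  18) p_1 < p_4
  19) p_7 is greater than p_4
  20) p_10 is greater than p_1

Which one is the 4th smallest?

p_4

Chaining the given pairs: p_1 < p_10 < p_8 < p_4 < p_9 < p_12 < p_6 < p_5 < p_2 < p_11 < p_3 < p_7.
The 4th smallest is p_4.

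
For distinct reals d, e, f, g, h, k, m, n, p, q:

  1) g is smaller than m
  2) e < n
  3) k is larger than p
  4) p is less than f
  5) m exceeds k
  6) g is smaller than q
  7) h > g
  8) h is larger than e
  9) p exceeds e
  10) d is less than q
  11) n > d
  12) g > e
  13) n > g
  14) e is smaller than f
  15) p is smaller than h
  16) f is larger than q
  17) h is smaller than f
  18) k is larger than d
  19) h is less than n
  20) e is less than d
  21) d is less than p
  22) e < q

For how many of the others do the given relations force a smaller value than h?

4

From h the given relations immediately reach e, p, g.
From those, d — 4 in total.
Nothing else is reachable below h; 4 in all.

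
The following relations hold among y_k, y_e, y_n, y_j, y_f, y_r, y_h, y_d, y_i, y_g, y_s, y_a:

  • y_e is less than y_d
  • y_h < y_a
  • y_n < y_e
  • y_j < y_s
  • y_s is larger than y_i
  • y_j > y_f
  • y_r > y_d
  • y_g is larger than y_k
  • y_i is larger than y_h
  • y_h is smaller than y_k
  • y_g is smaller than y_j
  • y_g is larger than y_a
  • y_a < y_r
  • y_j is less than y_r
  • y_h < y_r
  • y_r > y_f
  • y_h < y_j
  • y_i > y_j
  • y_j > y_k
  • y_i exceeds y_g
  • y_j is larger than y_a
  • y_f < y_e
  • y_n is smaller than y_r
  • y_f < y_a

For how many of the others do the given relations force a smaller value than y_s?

The elements the relations force below y_s are y_h, y_f, y_a, y_k, y_g, y_j, y_i — no chain reaches any other.
That is 7.

7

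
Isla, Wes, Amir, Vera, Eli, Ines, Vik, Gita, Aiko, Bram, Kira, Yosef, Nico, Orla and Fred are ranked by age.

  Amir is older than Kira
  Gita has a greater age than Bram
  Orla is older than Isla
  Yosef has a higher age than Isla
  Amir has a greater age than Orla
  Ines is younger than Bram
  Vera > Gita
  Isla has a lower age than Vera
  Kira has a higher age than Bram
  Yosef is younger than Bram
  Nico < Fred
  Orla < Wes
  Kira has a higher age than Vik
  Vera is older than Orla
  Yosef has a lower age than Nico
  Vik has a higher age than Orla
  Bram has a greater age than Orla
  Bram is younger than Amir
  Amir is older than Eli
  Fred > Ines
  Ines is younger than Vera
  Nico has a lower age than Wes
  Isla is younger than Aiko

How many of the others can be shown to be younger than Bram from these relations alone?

4

The elements the relations force below Bram are Ines, Isla, Yosef, Orla — no chain reaches any other.
That is 4.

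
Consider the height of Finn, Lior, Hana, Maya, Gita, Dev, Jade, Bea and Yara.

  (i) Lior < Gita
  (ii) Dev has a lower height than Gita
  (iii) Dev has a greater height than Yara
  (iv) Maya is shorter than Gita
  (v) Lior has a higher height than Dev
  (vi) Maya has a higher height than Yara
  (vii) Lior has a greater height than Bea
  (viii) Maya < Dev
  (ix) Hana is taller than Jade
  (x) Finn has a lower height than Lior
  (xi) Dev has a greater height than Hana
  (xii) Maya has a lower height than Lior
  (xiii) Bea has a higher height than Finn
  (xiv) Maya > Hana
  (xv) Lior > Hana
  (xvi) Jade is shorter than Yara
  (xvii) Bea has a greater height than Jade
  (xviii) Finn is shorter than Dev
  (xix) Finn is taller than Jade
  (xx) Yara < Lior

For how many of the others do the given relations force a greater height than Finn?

From Finn the given relations immediately reach Dev, Bea, Lior.
From those, Gita — 4 in total.
Nothing else is reachable above Finn; 4 in all.

4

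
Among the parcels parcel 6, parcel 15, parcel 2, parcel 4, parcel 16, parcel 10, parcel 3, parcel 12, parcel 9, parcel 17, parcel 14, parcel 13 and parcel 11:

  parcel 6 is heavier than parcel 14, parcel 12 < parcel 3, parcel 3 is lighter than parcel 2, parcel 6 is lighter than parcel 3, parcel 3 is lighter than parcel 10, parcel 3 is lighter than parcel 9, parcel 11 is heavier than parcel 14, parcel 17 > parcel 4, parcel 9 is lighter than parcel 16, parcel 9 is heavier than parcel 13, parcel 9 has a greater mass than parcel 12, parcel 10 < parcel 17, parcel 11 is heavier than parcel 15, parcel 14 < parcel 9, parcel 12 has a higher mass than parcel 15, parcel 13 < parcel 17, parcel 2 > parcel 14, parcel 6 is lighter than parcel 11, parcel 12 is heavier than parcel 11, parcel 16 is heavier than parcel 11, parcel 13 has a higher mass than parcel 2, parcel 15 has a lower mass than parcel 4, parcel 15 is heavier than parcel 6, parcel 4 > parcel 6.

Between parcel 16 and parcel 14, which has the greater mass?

parcel 16

The relevant relations are parcel 14 < parcel 6; parcel 6 < parcel 15; parcel 15 < parcel 11; parcel 11 < parcel 12; parcel 12 < parcel 3; parcel 3 < parcel 2; parcel 2 < parcel 13; parcel 13 < parcel 9; parcel 9 < parcel 16.
Chaining these gives parcel 14 < parcel 6 < parcel 15 < parcel 11 < parcel 12 < parcel 3 < parcel 2 < parcel 13 < parcel 9 < parcel 16.
So parcel 14 < parcel 16; parcel 16 is the heavier of the two.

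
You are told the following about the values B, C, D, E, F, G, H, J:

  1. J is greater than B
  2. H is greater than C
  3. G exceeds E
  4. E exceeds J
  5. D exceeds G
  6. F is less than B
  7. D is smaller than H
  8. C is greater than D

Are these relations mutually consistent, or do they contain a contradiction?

consistent

Every relation is compatible with F < B < J < E < G < D < C < H; the set is consistent.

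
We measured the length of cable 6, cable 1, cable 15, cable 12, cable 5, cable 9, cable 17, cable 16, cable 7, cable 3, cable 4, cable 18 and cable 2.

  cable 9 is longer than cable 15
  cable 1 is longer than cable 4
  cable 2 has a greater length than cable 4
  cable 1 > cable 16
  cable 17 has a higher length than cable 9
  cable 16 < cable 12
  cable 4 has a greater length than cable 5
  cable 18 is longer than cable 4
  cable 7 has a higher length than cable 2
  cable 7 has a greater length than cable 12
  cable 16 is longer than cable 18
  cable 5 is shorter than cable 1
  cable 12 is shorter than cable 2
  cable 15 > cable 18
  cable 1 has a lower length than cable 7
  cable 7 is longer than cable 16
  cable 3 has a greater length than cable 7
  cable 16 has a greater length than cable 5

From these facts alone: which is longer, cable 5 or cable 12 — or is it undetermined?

cable 12

cable 5 < cable 4 < cable 18 < cable 16 < cable 12, by transitivity through cable 4, cable 18, cable 16.
So cable 12 is longer.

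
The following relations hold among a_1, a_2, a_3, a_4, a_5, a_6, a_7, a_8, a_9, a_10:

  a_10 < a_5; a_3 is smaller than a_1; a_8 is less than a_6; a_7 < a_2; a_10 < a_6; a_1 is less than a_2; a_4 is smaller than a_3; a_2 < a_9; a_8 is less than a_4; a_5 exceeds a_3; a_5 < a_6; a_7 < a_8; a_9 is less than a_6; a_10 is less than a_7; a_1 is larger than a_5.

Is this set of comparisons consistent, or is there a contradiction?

The single ordering a_10 < a_7 < a_8 < a_4 < a_3 < a_5 < a_1 < a_2 < a_9 < a_6 satisfies every listed relation, so no contradiction arises.

consistent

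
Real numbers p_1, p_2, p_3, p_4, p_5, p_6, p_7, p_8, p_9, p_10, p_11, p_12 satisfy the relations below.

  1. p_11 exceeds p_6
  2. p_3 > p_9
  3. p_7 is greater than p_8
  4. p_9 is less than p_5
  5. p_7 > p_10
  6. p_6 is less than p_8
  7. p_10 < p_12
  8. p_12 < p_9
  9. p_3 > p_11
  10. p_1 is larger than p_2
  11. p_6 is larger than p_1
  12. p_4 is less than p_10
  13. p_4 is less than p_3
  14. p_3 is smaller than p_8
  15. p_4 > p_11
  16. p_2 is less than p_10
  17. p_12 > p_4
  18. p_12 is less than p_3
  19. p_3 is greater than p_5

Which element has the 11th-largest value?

Piecing the relations together gives one ordering: p_2 < p_1 < p_6 < p_11 < p_4 < p_10 < p_12 < p_9 < p_5 < p_3 < p_8 < p_7.
Counting 11 from the largest end gives p_1.

p_1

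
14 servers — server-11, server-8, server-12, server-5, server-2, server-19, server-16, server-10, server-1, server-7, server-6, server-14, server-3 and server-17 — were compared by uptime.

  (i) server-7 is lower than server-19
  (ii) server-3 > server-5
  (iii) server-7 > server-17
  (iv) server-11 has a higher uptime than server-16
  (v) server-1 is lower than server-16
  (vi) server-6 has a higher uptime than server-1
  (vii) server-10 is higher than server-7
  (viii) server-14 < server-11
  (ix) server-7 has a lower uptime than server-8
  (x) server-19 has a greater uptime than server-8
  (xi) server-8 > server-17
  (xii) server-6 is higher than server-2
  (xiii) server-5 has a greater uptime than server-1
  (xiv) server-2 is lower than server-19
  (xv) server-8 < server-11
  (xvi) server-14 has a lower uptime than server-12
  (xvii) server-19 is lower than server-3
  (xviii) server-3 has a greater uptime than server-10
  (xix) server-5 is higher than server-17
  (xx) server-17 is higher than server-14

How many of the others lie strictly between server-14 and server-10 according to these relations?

2

Chaining upward from server-14 reaches: server-17, server-5, server-7, server-8, server-11, server-12, server-19, server-3.
Chaining downward from server-10 reaches: server-17, server-7.
Strictly between server-14 and server-10 are those in both lists: server-17, server-7 — 2 elements.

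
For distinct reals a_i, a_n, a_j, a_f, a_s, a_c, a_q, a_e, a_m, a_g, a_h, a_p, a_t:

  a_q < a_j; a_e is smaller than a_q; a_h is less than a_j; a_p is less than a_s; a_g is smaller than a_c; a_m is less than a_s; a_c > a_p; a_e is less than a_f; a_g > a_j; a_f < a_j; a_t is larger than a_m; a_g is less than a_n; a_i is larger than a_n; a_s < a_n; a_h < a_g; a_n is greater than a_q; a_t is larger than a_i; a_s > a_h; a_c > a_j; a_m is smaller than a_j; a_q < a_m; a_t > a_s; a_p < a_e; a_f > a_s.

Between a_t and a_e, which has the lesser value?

Following the relations from a_e: a_e < a_q < a_m < a_s < a_f < a_j < a_g < a_n < a_i < a_t.
So a_e < a_t; a_e is the smaller of the two.

a_e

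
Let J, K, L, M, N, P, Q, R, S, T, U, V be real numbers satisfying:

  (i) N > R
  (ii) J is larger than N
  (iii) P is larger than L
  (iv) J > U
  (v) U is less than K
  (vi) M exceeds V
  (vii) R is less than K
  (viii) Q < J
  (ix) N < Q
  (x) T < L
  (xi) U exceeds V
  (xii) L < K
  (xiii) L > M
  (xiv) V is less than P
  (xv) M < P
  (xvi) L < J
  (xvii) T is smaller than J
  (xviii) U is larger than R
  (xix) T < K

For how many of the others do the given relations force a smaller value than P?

From P the given relations immediately reach V, M, L.
From those, T — 4 in total.
Nothing else is reachable below P; 4 in all.

4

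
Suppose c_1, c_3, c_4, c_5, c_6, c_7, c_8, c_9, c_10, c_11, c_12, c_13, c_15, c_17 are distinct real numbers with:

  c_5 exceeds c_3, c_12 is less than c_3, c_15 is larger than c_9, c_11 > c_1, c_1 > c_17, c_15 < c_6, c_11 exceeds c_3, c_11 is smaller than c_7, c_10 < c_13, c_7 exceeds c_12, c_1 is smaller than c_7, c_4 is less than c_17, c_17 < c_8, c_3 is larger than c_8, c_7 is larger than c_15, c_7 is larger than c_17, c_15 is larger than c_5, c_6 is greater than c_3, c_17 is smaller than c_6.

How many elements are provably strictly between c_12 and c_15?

Chaining upward from c_12 reaches: c_3, c_11, c_5, c_7, c_6.
Chaining downward from c_15 reaches: c_4, c_17, c_8, c_9, c_3, c_5.
Strictly between c_12 and c_15 are those in both lists: c_3, c_5 — 2 elements.

2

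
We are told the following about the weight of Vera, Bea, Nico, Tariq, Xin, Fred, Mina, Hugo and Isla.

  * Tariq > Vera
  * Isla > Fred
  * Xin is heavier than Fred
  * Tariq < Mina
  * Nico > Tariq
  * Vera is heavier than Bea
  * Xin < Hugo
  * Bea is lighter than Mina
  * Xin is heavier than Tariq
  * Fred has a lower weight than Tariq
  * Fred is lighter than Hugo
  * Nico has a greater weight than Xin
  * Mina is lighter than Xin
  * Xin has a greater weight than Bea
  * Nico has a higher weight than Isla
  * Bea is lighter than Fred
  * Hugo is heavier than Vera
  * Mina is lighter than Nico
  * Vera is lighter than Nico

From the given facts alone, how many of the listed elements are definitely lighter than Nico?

The elements the relations force below Nico are Bea, Vera, Fred, Isla, Tariq, Mina, Xin — no chain reaches any other.
That is 7.

7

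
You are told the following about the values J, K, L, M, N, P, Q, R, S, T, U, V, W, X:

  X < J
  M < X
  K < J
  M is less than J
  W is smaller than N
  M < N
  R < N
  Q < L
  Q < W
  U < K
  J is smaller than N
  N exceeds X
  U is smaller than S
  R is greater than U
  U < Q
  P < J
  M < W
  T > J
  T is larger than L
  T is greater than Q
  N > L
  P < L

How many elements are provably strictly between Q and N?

2

Chaining upward from Q reaches: L, W, T.
Chaining downward from N reaches: U, K, P, R, M, L, X, J, W.
Strictly between Q and N are those in both lists: L, W — 2 elements.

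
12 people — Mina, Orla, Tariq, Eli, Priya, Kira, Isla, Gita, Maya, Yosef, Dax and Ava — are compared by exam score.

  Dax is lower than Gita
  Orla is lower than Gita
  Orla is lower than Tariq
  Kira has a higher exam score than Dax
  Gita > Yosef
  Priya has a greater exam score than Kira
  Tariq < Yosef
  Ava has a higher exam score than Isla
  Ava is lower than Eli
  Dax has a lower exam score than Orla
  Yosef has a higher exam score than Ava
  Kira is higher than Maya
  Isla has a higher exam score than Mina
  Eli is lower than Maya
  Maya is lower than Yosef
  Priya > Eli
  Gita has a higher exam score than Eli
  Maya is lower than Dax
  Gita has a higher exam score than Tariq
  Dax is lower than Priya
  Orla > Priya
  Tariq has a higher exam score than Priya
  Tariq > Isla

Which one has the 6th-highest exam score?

The consecutive relations fix a unique order: Mina < Isla < Ava < Eli < Maya < Dax < Kira < Priya < Orla < Tariq < Yosef < Gita.
The 6th largest is Kira.

Kira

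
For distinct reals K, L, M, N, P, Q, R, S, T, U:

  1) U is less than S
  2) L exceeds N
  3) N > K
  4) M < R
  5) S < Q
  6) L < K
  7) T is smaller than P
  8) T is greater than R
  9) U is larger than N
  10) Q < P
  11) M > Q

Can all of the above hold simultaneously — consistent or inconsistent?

Chaining the given relations yields L < K < N, so L < N. But one relation states N < L. These cannot both hold.

inconsistent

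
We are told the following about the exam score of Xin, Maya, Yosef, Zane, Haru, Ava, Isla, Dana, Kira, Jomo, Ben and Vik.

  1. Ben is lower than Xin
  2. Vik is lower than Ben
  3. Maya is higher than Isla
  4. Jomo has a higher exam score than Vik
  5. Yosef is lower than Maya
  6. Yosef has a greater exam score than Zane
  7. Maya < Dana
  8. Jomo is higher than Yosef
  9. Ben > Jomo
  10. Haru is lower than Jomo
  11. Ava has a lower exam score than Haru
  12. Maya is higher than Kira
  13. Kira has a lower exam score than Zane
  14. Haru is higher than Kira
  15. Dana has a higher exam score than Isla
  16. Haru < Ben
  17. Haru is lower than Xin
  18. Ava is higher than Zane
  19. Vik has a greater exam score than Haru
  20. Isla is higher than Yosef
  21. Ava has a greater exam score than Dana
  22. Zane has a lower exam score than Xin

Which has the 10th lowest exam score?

The consecutive relations fix a unique order: Kira < Zane < Yosef < Isla < Maya < Dana < Ava < Haru < Vik < Jomo < Ben < Xin.
Counting 10 from the smallest end gives Jomo.

Jomo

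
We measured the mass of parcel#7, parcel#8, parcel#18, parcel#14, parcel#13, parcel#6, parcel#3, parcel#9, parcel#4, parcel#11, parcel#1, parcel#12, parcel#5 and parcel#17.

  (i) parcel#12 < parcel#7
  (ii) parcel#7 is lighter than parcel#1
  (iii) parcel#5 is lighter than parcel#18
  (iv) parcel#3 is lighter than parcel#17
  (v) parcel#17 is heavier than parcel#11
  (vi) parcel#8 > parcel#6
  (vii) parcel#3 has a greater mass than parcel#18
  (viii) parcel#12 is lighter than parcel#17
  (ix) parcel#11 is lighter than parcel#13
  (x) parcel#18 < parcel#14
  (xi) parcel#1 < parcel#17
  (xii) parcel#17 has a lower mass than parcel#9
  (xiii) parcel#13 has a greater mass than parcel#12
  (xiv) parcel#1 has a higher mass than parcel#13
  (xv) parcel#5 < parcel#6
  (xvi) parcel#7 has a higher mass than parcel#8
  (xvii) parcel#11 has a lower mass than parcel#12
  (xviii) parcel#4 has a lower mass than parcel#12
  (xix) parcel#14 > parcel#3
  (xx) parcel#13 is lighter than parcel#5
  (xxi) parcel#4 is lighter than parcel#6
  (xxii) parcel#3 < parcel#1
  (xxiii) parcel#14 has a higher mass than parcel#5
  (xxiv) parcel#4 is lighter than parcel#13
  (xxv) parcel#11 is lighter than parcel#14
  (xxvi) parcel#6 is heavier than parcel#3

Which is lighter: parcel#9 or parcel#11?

Following the relations from parcel#11: parcel#11 < parcel#12 < parcel#13 < parcel#5 < parcel#18 < parcel#3 < parcel#6 < parcel#8 < parcel#7 < parcel#1 < parcel#17 < parcel#9.
So parcel#11 < parcel#9; parcel#11 is the lighter of the two.

parcel#11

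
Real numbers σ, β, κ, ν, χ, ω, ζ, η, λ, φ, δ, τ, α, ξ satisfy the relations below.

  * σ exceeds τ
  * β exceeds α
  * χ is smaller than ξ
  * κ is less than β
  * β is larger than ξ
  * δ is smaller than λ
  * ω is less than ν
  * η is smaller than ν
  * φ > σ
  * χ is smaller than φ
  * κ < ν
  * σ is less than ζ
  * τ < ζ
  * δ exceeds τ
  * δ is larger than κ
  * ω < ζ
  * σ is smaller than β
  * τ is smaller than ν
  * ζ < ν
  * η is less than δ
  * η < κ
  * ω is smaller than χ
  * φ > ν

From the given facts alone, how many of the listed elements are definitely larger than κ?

5

Directly above κ: β, ν, δ.
One step further: φ, λ (5 so far).
No other element is forced above κ by the given relations, so the count is 5.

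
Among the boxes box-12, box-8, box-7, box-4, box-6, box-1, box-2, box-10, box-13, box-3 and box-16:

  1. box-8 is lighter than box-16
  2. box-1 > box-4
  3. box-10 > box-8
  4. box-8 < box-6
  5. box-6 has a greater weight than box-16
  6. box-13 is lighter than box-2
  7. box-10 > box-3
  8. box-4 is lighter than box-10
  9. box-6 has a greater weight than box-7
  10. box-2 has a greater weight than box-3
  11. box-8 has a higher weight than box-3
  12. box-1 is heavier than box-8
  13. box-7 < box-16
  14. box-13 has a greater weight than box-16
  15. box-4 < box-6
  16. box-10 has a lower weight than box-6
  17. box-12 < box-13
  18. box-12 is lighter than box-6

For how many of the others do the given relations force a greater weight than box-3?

The elements the relations force above box-3 are box-8, box-16, box-10, box-13, box-6, box-2, box-1 — no chain reaches any other.
That is 7.

7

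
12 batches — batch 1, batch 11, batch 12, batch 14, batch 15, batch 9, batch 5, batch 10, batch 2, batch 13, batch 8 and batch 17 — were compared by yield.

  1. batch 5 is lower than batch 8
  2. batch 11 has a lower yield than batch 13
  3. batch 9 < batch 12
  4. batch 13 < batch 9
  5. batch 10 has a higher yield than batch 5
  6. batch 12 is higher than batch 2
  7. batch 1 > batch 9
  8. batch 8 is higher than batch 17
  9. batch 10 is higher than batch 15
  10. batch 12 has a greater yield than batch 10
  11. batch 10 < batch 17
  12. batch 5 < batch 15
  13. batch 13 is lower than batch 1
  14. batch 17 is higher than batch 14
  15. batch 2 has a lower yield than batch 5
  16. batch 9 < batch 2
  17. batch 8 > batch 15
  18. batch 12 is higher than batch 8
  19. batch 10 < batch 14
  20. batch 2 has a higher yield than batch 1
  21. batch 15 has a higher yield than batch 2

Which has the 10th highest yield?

batch 9

Piecing the relations together gives one ordering: batch 11 < batch 13 < batch 9 < batch 1 < batch 2 < batch 5 < batch 15 < batch 10 < batch 14 < batch 17 < batch 8 < batch 12.
Counting 10 from the largest end gives batch 9.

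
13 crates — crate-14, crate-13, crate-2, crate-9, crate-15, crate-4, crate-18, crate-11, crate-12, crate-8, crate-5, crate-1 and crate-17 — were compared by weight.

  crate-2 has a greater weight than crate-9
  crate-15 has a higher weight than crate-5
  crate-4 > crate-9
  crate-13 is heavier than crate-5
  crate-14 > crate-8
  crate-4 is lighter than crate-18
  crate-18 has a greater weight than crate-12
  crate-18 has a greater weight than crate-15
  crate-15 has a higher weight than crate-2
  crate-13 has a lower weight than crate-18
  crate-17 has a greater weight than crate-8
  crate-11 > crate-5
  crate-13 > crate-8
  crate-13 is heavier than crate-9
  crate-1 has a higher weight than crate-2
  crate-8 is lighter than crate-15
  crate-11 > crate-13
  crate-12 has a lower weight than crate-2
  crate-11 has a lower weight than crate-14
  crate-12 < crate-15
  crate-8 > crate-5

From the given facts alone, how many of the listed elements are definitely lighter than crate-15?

Directly below crate-15: crate-5, crate-8, crate-12, crate-2.
One step further: crate-9 (5 so far).
Nothing else is reachable below crate-15; 5 in all.

5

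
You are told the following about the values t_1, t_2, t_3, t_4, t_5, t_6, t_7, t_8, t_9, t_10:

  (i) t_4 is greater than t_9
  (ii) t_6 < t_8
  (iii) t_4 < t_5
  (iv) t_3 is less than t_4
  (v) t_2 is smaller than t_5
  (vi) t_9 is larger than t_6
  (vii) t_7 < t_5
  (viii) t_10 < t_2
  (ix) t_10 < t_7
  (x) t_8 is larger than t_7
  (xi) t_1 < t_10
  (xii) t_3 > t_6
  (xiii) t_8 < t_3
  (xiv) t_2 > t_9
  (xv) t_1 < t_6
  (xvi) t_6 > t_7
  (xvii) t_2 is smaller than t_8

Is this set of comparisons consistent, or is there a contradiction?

consistent

Every relation is compatible with t_1 < t_10 < t_7 < t_6 < t_9 < t_2 < t_8 < t_3 < t_4 < t_5; the set is consistent.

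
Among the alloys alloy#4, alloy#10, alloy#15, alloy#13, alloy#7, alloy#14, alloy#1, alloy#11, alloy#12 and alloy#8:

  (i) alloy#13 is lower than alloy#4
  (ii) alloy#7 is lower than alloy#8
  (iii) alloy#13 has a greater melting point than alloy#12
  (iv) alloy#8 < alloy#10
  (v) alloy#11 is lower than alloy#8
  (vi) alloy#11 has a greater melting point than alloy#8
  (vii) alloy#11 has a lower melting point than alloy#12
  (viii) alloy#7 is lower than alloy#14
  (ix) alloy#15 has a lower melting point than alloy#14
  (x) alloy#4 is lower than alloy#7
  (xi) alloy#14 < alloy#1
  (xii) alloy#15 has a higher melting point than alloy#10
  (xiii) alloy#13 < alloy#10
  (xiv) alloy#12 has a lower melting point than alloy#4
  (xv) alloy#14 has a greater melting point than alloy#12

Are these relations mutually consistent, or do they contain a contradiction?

We have alloy#8 < alloy#11 stated directly, yet also alloy#11 < alloy#12 < alloy#13 < alloy#4 < alloy#7 < alloy#8 by chaining the others — so alloy#11 < alloy#8. Contradiction.

inconsistent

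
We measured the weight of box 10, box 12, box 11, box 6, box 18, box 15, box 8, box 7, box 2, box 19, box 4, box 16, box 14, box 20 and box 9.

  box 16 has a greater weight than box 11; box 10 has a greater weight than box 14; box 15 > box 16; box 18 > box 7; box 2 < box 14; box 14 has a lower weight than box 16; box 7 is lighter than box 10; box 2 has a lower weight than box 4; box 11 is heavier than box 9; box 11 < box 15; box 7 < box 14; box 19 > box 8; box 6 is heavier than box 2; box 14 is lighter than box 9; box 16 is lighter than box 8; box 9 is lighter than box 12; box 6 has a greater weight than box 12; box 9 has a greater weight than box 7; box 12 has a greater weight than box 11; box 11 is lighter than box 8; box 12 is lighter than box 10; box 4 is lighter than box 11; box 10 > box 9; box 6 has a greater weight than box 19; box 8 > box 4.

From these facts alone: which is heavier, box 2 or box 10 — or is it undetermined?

The relevant relations are box 2 < box 14; box 14 < box 9; box 9 < box 11; box 11 < box 12; box 12 < box 10.
Chaining these gives box 2 < box 14 < box 9 < box 11 < box 12 < box 10.
So box 10 is heavier.

box 10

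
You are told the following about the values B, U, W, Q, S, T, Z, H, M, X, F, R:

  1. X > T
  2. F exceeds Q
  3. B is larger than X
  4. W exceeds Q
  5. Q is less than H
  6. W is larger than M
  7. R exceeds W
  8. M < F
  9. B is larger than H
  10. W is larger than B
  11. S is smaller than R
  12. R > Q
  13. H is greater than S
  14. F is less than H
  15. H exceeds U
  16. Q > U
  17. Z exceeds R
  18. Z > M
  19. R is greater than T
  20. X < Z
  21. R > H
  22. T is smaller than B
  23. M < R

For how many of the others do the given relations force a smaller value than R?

10

The elements the relations force below R are S, M, T, U, X, Q, F, H, B, W — no chain reaches any other.
That is 10.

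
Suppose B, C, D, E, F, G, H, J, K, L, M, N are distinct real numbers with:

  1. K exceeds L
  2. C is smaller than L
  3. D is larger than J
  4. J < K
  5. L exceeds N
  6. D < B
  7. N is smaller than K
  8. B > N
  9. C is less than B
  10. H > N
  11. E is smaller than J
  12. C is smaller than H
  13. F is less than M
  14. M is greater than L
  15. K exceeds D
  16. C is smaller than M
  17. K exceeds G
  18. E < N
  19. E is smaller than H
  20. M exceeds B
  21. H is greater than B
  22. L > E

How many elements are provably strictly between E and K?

4

The relations place E below K. An element lies strictly between them when it is forced above E and also forced below K.
Above E: {J, N, D, L, B, H, M}. Below K: {J, N, G, C, D, L}.
Intersection: {J, N, D, L} — 4.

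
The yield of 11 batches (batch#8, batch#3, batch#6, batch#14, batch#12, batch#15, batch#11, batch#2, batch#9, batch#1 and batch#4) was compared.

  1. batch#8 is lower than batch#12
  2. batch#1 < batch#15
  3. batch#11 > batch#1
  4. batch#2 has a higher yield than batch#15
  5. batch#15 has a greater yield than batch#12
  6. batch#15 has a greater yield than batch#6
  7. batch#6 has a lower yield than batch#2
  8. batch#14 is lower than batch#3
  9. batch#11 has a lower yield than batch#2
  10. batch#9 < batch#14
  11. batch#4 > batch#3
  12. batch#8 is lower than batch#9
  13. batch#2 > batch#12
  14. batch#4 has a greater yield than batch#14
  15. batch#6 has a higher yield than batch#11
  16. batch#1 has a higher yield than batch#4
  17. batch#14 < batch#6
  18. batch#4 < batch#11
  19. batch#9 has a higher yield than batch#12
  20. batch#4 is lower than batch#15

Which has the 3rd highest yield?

batch#6

The consecutive relations fix a unique order: batch#8 < batch#12 < batch#9 < batch#14 < batch#3 < batch#4 < batch#1 < batch#11 < batch#6 < batch#15 < batch#2.
The 3rd largest is batch#6.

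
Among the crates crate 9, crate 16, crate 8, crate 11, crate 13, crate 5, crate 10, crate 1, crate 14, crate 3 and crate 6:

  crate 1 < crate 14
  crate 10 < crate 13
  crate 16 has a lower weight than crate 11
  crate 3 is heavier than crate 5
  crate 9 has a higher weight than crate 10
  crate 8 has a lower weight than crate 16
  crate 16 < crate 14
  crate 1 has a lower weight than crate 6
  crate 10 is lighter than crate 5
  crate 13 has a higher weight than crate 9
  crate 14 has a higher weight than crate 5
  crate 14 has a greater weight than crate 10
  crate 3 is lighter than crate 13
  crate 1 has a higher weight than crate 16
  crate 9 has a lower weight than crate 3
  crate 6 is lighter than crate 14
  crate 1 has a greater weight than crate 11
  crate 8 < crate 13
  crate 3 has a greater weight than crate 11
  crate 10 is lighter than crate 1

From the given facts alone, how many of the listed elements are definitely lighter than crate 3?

6

From crate 3 the given relations immediately reach crate 9, crate 5, crate 11.
From those, crate 10, crate 16 — 5 in total.
From those, crate 8 — 6 in total.
No other element is forced below crate 3 by the given relations, so the count is 6.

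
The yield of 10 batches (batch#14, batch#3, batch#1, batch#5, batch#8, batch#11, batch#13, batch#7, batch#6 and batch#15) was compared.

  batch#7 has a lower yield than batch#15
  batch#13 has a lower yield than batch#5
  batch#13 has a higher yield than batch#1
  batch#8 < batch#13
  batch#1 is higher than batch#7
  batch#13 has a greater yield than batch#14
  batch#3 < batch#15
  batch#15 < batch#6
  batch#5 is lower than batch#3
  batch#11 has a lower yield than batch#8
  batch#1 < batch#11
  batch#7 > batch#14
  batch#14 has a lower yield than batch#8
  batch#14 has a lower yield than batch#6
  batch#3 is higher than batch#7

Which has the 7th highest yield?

batch#11

Piecing the relations together gives one ordering: batch#14 < batch#7 < batch#1 < batch#11 < batch#8 < batch#13 < batch#5 < batch#3 < batch#15 < batch#6.
The 7th largest is batch#11.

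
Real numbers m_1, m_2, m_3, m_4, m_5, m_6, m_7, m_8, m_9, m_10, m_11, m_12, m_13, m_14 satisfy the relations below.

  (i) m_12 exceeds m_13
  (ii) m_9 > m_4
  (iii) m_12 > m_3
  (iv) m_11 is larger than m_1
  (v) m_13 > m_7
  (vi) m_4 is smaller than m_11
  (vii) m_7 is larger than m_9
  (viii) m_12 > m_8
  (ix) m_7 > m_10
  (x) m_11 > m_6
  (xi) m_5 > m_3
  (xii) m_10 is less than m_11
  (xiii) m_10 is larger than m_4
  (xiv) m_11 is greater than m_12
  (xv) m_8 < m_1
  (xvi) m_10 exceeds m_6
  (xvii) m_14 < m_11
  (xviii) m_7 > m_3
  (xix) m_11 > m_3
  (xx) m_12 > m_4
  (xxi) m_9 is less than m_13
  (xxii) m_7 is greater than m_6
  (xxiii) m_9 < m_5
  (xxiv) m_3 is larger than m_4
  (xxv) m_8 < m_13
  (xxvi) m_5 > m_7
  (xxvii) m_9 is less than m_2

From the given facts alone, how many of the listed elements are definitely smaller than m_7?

The elements the relations force below m_7 are m_4, m_6, m_9, m_3, m_10 — no chain reaches any other.
That is 5.

5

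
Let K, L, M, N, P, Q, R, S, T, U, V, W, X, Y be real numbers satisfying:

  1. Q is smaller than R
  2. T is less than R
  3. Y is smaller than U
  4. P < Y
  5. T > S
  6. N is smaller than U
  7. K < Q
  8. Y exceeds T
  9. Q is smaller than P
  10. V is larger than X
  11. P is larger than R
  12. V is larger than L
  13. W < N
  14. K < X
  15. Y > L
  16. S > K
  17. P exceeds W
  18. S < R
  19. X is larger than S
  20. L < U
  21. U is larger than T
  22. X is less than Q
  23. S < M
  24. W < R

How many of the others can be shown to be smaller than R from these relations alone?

From R the given relations immediately reach S, T, W, Q.
From those, K, X — 6 in total.
No other element is forced below R by the given relations, so the count is 6.

6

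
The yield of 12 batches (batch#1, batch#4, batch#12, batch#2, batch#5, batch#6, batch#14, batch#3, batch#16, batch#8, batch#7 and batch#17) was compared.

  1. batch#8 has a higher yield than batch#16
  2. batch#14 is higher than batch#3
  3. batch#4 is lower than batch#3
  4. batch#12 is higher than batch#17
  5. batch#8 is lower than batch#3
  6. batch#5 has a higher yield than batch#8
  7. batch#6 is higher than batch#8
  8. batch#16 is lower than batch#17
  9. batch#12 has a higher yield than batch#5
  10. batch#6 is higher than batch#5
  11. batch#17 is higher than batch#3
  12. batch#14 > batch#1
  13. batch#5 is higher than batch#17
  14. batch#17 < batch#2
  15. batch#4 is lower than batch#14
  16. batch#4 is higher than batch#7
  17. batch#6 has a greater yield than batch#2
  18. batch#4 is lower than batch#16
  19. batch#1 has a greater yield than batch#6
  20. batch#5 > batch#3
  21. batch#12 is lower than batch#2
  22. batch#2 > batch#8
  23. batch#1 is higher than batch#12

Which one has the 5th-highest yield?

batch#12

The consecutive relations fix a unique order: batch#7 < batch#4 < batch#16 < batch#8 < batch#3 < batch#17 < batch#5 < batch#12 < batch#2 < batch#6 < batch#1 < batch#14.
Counting 5 from the largest end gives batch#12.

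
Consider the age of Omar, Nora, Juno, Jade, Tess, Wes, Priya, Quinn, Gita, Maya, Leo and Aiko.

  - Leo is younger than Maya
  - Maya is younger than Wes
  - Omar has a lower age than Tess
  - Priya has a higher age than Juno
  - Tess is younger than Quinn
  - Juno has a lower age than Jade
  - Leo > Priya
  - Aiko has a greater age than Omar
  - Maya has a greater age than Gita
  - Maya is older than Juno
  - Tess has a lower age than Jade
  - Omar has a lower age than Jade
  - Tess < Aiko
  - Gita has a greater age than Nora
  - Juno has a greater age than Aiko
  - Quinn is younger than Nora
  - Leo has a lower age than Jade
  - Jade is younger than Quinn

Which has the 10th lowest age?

Piecing the relations together gives one ordering: Omar < Tess < Aiko < Juno < Priya < Leo < Jade < Quinn < Nora < Gita < Maya < Wes.
Counting 10 from the smallest end gives Gita.

Gita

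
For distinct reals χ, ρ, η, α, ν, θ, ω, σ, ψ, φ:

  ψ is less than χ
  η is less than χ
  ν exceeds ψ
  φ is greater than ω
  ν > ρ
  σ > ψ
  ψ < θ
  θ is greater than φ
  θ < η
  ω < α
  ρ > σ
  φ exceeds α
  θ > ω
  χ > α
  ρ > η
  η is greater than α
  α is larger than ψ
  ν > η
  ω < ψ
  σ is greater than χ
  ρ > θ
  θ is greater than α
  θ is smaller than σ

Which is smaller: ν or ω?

ω

Link the given pairs in sequence: ω < ψ; ψ < α; α < φ; φ < θ; θ < η; η < χ; χ < σ; σ < ρ; ρ < ν.
Chaining these gives ω < ψ < α < φ < θ < η < χ < σ < ρ < ν.
So ω < ν; ω is the smaller of the two.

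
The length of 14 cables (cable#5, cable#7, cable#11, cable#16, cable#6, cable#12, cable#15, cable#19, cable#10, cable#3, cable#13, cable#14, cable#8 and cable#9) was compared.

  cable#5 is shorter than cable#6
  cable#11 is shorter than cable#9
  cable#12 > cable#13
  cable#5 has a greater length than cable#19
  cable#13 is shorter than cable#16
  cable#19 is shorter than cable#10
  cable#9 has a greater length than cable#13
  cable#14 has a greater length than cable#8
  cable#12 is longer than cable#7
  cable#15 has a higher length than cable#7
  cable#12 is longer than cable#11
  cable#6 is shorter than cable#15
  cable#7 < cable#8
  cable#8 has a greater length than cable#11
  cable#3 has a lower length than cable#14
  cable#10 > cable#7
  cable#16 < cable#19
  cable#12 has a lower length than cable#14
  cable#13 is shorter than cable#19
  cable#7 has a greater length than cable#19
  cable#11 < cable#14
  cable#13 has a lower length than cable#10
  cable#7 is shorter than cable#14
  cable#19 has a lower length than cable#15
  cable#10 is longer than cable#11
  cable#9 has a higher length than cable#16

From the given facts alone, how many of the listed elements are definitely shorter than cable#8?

Directly below cable#8: cable#11, cable#7.
One step further: cable#19 (3 so far).
One step further: cable#13, cable#16 (5 so far).
Nothing else is reachable below cable#8; 5 in all.

5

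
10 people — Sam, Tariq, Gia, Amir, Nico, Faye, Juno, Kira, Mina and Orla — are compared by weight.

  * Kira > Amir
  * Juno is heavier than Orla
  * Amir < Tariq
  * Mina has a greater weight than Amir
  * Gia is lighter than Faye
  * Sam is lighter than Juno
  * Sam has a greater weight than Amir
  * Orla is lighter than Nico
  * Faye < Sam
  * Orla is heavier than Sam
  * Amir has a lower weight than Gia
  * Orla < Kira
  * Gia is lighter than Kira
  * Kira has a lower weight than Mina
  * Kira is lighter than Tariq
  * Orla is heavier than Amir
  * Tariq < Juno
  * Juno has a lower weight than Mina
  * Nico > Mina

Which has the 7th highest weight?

Chaining the given pairs: Amir < Gia < Faye < Sam < Orla < Kira < Tariq < Juno < Mina < Nico.
The 7th largest is Sam.

Sam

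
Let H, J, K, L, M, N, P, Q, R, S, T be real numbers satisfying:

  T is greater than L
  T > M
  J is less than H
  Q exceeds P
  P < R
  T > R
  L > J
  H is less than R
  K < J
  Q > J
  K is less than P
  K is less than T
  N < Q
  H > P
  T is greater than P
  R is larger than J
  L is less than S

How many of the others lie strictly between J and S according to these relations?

The relations place J below S. An element lies strictly between them when it is forced above J and also forced below S.
Above J: {L, H, R, Q, T}. Below S: {K, L}.
Intersection: {L} — 1.

1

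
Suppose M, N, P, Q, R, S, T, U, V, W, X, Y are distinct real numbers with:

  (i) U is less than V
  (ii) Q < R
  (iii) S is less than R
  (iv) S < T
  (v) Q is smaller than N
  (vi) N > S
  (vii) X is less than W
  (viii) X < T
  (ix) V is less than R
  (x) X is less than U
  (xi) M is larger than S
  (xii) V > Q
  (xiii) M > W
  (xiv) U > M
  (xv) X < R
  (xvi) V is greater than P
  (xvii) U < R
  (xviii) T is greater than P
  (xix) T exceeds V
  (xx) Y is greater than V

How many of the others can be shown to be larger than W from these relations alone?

Directly above W: M.
One step further: U (2 so far).
One step further: V, R (4 so far).
One step further: T, Y (6 so far).
Nothing else is reachable above W; 6 in all.

6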